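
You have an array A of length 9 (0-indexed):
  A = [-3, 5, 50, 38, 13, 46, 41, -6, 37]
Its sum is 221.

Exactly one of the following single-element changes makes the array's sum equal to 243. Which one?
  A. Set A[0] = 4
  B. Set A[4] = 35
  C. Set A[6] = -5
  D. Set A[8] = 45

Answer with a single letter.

Answer: B

Derivation:
Option A: A[0] -3->4, delta=7, new_sum=221+(7)=228
Option B: A[4] 13->35, delta=22, new_sum=221+(22)=243 <-- matches target
Option C: A[6] 41->-5, delta=-46, new_sum=221+(-46)=175
Option D: A[8] 37->45, delta=8, new_sum=221+(8)=229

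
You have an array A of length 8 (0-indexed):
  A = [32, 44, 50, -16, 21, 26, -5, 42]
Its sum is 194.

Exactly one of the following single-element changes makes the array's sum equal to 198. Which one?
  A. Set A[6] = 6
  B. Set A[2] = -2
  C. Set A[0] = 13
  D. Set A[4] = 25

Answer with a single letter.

Option A: A[6] -5->6, delta=11, new_sum=194+(11)=205
Option B: A[2] 50->-2, delta=-52, new_sum=194+(-52)=142
Option C: A[0] 32->13, delta=-19, new_sum=194+(-19)=175
Option D: A[4] 21->25, delta=4, new_sum=194+(4)=198 <-- matches target

Answer: D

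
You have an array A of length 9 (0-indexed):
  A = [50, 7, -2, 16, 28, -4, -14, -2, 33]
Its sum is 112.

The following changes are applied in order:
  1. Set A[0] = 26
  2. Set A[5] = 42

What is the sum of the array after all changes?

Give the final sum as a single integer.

Initial sum: 112
Change 1: A[0] 50 -> 26, delta = -24, sum = 88
Change 2: A[5] -4 -> 42, delta = 46, sum = 134

Answer: 134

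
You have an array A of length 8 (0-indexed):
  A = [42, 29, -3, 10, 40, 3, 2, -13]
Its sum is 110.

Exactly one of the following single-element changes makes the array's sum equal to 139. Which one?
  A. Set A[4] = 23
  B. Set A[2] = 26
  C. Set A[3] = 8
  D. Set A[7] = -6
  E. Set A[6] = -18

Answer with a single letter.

Answer: B

Derivation:
Option A: A[4] 40->23, delta=-17, new_sum=110+(-17)=93
Option B: A[2] -3->26, delta=29, new_sum=110+(29)=139 <-- matches target
Option C: A[3] 10->8, delta=-2, new_sum=110+(-2)=108
Option D: A[7] -13->-6, delta=7, new_sum=110+(7)=117
Option E: A[6] 2->-18, delta=-20, new_sum=110+(-20)=90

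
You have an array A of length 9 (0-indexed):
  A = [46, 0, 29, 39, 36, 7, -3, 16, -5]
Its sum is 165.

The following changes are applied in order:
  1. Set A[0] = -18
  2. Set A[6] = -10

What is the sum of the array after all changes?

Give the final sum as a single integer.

Initial sum: 165
Change 1: A[0] 46 -> -18, delta = -64, sum = 101
Change 2: A[6] -3 -> -10, delta = -7, sum = 94

Answer: 94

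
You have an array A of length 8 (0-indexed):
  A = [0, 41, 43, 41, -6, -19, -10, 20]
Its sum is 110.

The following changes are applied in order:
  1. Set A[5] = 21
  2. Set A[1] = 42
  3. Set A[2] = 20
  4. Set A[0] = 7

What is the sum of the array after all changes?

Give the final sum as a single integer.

Initial sum: 110
Change 1: A[5] -19 -> 21, delta = 40, sum = 150
Change 2: A[1] 41 -> 42, delta = 1, sum = 151
Change 3: A[2] 43 -> 20, delta = -23, sum = 128
Change 4: A[0] 0 -> 7, delta = 7, sum = 135

Answer: 135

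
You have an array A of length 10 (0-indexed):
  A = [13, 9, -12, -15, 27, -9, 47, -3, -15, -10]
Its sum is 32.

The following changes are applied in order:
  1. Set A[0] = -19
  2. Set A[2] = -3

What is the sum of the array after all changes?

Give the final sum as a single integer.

Answer: 9

Derivation:
Initial sum: 32
Change 1: A[0] 13 -> -19, delta = -32, sum = 0
Change 2: A[2] -12 -> -3, delta = 9, sum = 9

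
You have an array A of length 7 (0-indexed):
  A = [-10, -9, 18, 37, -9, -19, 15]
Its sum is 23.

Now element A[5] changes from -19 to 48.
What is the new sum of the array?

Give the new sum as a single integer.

Old value at index 5: -19
New value at index 5: 48
Delta = 48 - -19 = 67
New sum = old_sum + delta = 23 + (67) = 90

Answer: 90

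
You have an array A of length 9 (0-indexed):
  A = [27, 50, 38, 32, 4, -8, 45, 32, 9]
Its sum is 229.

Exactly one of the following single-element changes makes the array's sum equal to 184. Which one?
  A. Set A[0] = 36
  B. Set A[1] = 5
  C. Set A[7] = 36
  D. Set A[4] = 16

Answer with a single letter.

Option A: A[0] 27->36, delta=9, new_sum=229+(9)=238
Option B: A[1] 50->5, delta=-45, new_sum=229+(-45)=184 <-- matches target
Option C: A[7] 32->36, delta=4, new_sum=229+(4)=233
Option D: A[4] 4->16, delta=12, new_sum=229+(12)=241

Answer: B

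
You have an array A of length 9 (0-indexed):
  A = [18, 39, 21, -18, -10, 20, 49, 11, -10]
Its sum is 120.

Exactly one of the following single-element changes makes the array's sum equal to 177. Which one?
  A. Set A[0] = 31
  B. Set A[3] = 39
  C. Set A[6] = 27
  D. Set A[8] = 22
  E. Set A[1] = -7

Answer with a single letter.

Option A: A[0] 18->31, delta=13, new_sum=120+(13)=133
Option B: A[3] -18->39, delta=57, new_sum=120+(57)=177 <-- matches target
Option C: A[6] 49->27, delta=-22, new_sum=120+(-22)=98
Option D: A[8] -10->22, delta=32, new_sum=120+(32)=152
Option E: A[1] 39->-7, delta=-46, new_sum=120+(-46)=74

Answer: B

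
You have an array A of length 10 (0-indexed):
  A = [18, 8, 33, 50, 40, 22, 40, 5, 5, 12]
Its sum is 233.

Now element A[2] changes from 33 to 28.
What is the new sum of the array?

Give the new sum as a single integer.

Answer: 228

Derivation:
Old value at index 2: 33
New value at index 2: 28
Delta = 28 - 33 = -5
New sum = old_sum + delta = 233 + (-5) = 228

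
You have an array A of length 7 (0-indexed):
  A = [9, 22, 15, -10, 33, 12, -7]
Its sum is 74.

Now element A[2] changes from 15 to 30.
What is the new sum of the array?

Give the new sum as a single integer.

Old value at index 2: 15
New value at index 2: 30
Delta = 30 - 15 = 15
New sum = old_sum + delta = 74 + (15) = 89

Answer: 89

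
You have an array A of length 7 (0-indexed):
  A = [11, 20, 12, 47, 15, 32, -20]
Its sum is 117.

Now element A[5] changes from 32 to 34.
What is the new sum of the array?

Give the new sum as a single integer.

Old value at index 5: 32
New value at index 5: 34
Delta = 34 - 32 = 2
New sum = old_sum + delta = 117 + (2) = 119

Answer: 119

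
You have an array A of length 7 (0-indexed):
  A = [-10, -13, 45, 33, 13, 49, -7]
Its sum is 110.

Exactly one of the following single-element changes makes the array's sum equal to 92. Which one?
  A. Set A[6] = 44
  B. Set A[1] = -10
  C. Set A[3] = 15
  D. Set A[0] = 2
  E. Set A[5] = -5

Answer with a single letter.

Option A: A[6] -7->44, delta=51, new_sum=110+(51)=161
Option B: A[1] -13->-10, delta=3, new_sum=110+(3)=113
Option C: A[3] 33->15, delta=-18, new_sum=110+(-18)=92 <-- matches target
Option D: A[0] -10->2, delta=12, new_sum=110+(12)=122
Option E: A[5] 49->-5, delta=-54, new_sum=110+(-54)=56

Answer: C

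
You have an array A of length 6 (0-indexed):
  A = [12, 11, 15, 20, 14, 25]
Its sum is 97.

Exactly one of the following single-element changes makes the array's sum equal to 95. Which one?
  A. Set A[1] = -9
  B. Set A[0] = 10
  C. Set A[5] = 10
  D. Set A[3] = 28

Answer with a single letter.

Answer: B

Derivation:
Option A: A[1] 11->-9, delta=-20, new_sum=97+(-20)=77
Option B: A[0] 12->10, delta=-2, new_sum=97+(-2)=95 <-- matches target
Option C: A[5] 25->10, delta=-15, new_sum=97+(-15)=82
Option D: A[3] 20->28, delta=8, new_sum=97+(8)=105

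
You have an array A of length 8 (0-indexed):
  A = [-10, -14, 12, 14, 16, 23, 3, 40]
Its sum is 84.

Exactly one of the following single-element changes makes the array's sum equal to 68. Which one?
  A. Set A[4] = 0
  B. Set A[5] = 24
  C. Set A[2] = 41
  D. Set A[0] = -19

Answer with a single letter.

Answer: A

Derivation:
Option A: A[4] 16->0, delta=-16, new_sum=84+(-16)=68 <-- matches target
Option B: A[5] 23->24, delta=1, new_sum=84+(1)=85
Option C: A[2] 12->41, delta=29, new_sum=84+(29)=113
Option D: A[0] -10->-19, delta=-9, new_sum=84+(-9)=75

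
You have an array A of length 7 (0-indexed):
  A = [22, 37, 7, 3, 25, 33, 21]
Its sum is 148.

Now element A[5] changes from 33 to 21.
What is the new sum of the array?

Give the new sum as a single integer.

Answer: 136

Derivation:
Old value at index 5: 33
New value at index 5: 21
Delta = 21 - 33 = -12
New sum = old_sum + delta = 148 + (-12) = 136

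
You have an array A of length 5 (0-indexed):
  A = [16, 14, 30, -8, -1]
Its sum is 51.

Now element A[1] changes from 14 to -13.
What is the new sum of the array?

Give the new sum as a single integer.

Old value at index 1: 14
New value at index 1: -13
Delta = -13 - 14 = -27
New sum = old_sum + delta = 51 + (-27) = 24

Answer: 24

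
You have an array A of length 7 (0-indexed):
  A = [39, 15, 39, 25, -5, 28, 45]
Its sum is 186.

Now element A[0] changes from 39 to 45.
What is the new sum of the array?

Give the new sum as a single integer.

Answer: 192

Derivation:
Old value at index 0: 39
New value at index 0: 45
Delta = 45 - 39 = 6
New sum = old_sum + delta = 186 + (6) = 192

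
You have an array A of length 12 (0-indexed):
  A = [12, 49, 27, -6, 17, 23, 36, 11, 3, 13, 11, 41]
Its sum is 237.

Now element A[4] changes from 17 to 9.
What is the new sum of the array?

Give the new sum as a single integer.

Answer: 229

Derivation:
Old value at index 4: 17
New value at index 4: 9
Delta = 9 - 17 = -8
New sum = old_sum + delta = 237 + (-8) = 229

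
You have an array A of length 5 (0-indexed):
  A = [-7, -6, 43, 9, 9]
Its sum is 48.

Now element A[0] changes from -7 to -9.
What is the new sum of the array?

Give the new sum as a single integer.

Answer: 46

Derivation:
Old value at index 0: -7
New value at index 0: -9
Delta = -9 - -7 = -2
New sum = old_sum + delta = 48 + (-2) = 46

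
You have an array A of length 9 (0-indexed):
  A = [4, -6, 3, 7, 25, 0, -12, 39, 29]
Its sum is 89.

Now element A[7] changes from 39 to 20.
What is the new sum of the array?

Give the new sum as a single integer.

Old value at index 7: 39
New value at index 7: 20
Delta = 20 - 39 = -19
New sum = old_sum + delta = 89 + (-19) = 70

Answer: 70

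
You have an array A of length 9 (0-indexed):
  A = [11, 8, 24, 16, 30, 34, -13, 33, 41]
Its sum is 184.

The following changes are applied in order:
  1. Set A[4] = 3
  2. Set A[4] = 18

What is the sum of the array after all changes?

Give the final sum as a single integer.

Initial sum: 184
Change 1: A[4] 30 -> 3, delta = -27, sum = 157
Change 2: A[4] 3 -> 18, delta = 15, sum = 172

Answer: 172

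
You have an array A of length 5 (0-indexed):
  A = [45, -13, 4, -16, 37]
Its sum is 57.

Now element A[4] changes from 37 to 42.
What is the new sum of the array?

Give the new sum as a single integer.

Answer: 62

Derivation:
Old value at index 4: 37
New value at index 4: 42
Delta = 42 - 37 = 5
New sum = old_sum + delta = 57 + (5) = 62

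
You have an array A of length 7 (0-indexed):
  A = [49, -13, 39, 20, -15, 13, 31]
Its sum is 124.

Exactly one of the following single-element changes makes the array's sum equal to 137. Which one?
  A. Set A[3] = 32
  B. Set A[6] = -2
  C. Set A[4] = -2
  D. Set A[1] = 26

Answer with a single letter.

Answer: C

Derivation:
Option A: A[3] 20->32, delta=12, new_sum=124+(12)=136
Option B: A[6] 31->-2, delta=-33, new_sum=124+(-33)=91
Option C: A[4] -15->-2, delta=13, new_sum=124+(13)=137 <-- matches target
Option D: A[1] -13->26, delta=39, new_sum=124+(39)=163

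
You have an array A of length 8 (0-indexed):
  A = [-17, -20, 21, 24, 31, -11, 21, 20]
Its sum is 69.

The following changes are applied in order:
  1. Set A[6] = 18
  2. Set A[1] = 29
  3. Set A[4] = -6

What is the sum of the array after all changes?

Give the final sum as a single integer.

Initial sum: 69
Change 1: A[6] 21 -> 18, delta = -3, sum = 66
Change 2: A[1] -20 -> 29, delta = 49, sum = 115
Change 3: A[4] 31 -> -6, delta = -37, sum = 78

Answer: 78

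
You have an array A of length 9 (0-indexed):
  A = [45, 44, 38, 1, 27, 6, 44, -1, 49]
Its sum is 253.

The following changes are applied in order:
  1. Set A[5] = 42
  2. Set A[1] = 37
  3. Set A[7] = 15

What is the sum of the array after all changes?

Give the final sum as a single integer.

Initial sum: 253
Change 1: A[5] 6 -> 42, delta = 36, sum = 289
Change 2: A[1] 44 -> 37, delta = -7, sum = 282
Change 3: A[7] -1 -> 15, delta = 16, sum = 298

Answer: 298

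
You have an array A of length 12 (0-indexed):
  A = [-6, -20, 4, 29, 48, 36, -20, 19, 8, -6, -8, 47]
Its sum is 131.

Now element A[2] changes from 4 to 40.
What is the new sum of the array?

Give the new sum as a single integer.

Answer: 167

Derivation:
Old value at index 2: 4
New value at index 2: 40
Delta = 40 - 4 = 36
New sum = old_sum + delta = 131 + (36) = 167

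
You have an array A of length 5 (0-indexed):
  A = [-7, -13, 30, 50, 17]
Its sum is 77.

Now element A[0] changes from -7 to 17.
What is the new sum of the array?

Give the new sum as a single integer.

Old value at index 0: -7
New value at index 0: 17
Delta = 17 - -7 = 24
New sum = old_sum + delta = 77 + (24) = 101

Answer: 101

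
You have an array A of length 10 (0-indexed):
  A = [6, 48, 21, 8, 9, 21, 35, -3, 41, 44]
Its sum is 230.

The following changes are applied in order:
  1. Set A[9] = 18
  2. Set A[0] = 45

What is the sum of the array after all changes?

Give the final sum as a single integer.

Answer: 243

Derivation:
Initial sum: 230
Change 1: A[9] 44 -> 18, delta = -26, sum = 204
Change 2: A[0] 6 -> 45, delta = 39, sum = 243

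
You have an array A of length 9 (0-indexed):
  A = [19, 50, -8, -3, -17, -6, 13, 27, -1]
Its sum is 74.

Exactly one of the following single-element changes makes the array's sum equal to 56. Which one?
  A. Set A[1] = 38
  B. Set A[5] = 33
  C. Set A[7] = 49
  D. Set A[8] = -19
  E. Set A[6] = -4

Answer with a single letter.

Option A: A[1] 50->38, delta=-12, new_sum=74+(-12)=62
Option B: A[5] -6->33, delta=39, new_sum=74+(39)=113
Option C: A[7] 27->49, delta=22, new_sum=74+(22)=96
Option D: A[8] -1->-19, delta=-18, new_sum=74+(-18)=56 <-- matches target
Option E: A[6] 13->-4, delta=-17, new_sum=74+(-17)=57

Answer: D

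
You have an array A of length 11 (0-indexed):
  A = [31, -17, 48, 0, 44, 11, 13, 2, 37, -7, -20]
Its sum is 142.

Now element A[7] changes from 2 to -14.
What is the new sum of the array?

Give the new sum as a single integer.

Old value at index 7: 2
New value at index 7: -14
Delta = -14 - 2 = -16
New sum = old_sum + delta = 142 + (-16) = 126

Answer: 126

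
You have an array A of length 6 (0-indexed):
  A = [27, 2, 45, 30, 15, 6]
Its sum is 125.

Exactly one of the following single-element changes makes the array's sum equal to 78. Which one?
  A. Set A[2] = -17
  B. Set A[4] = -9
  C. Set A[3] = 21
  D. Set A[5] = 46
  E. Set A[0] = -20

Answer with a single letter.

Option A: A[2] 45->-17, delta=-62, new_sum=125+(-62)=63
Option B: A[4] 15->-9, delta=-24, new_sum=125+(-24)=101
Option C: A[3] 30->21, delta=-9, new_sum=125+(-9)=116
Option D: A[5] 6->46, delta=40, new_sum=125+(40)=165
Option E: A[0] 27->-20, delta=-47, new_sum=125+(-47)=78 <-- matches target

Answer: E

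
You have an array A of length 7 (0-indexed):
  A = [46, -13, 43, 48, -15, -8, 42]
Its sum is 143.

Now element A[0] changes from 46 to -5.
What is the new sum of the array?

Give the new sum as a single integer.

Old value at index 0: 46
New value at index 0: -5
Delta = -5 - 46 = -51
New sum = old_sum + delta = 143 + (-51) = 92

Answer: 92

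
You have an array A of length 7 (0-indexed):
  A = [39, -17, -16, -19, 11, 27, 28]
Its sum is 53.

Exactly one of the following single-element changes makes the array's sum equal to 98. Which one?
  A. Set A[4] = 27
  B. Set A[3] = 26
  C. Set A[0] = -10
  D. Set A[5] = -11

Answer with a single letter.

Option A: A[4] 11->27, delta=16, new_sum=53+(16)=69
Option B: A[3] -19->26, delta=45, new_sum=53+(45)=98 <-- matches target
Option C: A[0] 39->-10, delta=-49, new_sum=53+(-49)=4
Option D: A[5] 27->-11, delta=-38, new_sum=53+(-38)=15

Answer: B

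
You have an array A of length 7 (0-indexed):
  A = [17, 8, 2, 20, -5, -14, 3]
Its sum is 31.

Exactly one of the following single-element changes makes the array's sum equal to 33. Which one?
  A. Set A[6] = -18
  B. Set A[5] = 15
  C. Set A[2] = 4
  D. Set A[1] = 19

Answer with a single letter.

Option A: A[6] 3->-18, delta=-21, new_sum=31+(-21)=10
Option B: A[5] -14->15, delta=29, new_sum=31+(29)=60
Option C: A[2] 2->4, delta=2, new_sum=31+(2)=33 <-- matches target
Option D: A[1] 8->19, delta=11, new_sum=31+(11)=42

Answer: C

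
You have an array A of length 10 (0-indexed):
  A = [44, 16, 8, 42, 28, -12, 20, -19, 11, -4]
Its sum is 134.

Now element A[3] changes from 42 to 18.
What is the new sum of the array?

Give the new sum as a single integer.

Answer: 110

Derivation:
Old value at index 3: 42
New value at index 3: 18
Delta = 18 - 42 = -24
New sum = old_sum + delta = 134 + (-24) = 110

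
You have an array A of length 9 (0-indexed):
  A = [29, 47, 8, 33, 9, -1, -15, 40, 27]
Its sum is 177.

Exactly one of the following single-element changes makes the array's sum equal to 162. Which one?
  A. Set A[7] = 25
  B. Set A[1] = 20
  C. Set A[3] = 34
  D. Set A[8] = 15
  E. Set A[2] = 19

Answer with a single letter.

Answer: A

Derivation:
Option A: A[7] 40->25, delta=-15, new_sum=177+(-15)=162 <-- matches target
Option B: A[1] 47->20, delta=-27, new_sum=177+(-27)=150
Option C: A[3] 33->34, delta=1, new_sum=177+(1)=178
Option D: A[8] 27->15, delta=-12, new_sum=177+(-12)=165
Option E: A[2] 8->19, delta=11, new_sum=177+(11)=188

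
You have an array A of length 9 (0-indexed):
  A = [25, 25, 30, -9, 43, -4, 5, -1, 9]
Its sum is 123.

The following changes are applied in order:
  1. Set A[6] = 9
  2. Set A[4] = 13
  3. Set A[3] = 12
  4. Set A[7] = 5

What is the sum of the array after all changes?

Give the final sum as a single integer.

Answer: 124

Derivation:
Initial sum: 123
Change 1: A[6] 5 -> 9, delta = 4, sum = 127
Change 2: A[4] 43 -> 13, delta = -30, sum = 97
Change 3: A[3] -9 -> 12, delta = 21, sum = 118
Change 4: A[7] -1 -> 5, delta = 6, sum = 124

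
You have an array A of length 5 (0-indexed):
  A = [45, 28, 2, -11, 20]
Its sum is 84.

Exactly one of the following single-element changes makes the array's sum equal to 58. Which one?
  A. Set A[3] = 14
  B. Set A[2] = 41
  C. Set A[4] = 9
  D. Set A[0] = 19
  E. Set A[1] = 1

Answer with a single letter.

Option A: A[3] -11->14, delta=25, new_sum=84+(25)=109
Option B: A[2] 2->41, delta=39, new_sum=84+(39)=123
Option C: A[4] 20->9, delta=-11, new_sum=84+(-11)=73
Option D: A[0] 45->19, delta=-26, new_sum=84+(-26)=58 <-- matches target
Option E: A[1] 28->1, delta=-27, new_sum=84+(-27)=57

Answer: D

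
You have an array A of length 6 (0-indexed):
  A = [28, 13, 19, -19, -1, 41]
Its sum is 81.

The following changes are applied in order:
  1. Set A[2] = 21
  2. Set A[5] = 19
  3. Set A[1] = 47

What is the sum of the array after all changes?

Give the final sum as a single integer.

Answer: 95

Derivation:
Initial sum: 81
Change 1: A[2] 19 -> 21, delta = 2, sum = 83
Change 2: A[5] 41 -> 19, delta = -22, sum = 61
Change 3: A[1] 13 -> 47, delta = 34, sum = 95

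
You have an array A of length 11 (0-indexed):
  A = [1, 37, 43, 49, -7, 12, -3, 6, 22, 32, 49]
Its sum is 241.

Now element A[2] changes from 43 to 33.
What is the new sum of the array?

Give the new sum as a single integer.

Answer: 231

Derivation:
Old value at index 2: 43
New value at index 2: 33
Delta = 33 - 43 = -10
New sum = old_sum + delta = 241 + (-10) = 231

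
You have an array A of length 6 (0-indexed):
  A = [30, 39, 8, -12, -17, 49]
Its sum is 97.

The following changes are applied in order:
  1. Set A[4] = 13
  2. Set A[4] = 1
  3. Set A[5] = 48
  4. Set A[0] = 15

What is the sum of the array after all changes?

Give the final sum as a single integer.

Answer: 99

Derivation:
Initial sum: 97
Change 1: A[4] -17 -> 13, delta = 30, sum = 127
Change 2: A[4] 13 -> 1, delta = -12, sum = 115
Change 3: A[5] 49 -> 48, delta = -1, sum = 114
Change 4: A[0] 30 -> 15, delta = -15, sum = 99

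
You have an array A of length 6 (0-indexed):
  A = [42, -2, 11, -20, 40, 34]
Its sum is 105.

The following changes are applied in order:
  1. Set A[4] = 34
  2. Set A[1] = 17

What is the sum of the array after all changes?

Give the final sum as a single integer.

Initial sum: 105
Change 1: A[4] 40 -> 34, delta = -6, sum = 99
Change 2: A[1] -2 -> 17, delta = 19, sum = 118

Answer: 118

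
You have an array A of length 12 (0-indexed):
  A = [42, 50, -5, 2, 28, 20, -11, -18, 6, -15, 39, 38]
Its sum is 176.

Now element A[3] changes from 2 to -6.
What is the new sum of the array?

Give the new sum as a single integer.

Old value at index 3: 2
New value at index 3: -6
Delta = -6 - 2 = -8
New sum = old_sum + delta = 176 + (-8) = 168

Answer: 168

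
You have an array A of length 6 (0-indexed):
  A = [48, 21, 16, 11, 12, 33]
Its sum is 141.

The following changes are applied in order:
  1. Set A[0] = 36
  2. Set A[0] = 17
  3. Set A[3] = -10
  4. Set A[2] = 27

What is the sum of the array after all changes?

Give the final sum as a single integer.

Initial sum: 141
Change 1: A[0] 48 -> 36, delta = -12, sum = 129
Change 2: A[0] 36 -> 17, delta = -19, sum = 110
Change 3: A[3] 11 -> -10, delta = -21, sum = 89
Change 4: A[2] 16 -> 27, delta = 11, sum = 100

Answer: 100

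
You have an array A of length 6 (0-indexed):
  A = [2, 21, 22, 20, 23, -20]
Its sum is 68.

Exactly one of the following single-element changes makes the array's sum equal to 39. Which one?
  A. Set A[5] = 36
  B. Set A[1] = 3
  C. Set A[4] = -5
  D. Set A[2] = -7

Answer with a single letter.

Answer: D

Derivation:
Option A: A[5] -20->36, delta=56, new_sum=68+(56)=124
Option B: A[1] 21->3, delta=-18, new_sum=68+(-18)=50
Option C: A[4] 23->-5, delta=-28, new_sum=68+(-28)=40
Option D: A[2] 22->-7, delta=-29, new_sum=68+(-29)=39 <-- matches target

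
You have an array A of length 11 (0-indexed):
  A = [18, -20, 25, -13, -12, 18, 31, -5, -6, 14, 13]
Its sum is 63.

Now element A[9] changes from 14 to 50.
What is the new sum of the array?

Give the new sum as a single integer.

Old value at index 9: 14
New value at index 9: 50
Delta = 50 - 14 = 36
New sum = old_sum + delta = 63 + (36) = 99

Answer: 99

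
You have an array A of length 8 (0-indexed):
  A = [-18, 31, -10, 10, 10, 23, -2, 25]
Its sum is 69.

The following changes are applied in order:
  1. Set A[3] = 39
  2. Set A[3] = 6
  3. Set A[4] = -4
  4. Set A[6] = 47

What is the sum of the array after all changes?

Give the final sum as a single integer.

Initial sum: 69
Change 1: A[3] 10 -> 39, delta = 29, sum = 98
Change 2: A[3] 39 -> 6, delta = -33, sum = 65
Change 3: A[4] 10 -> -4, delta = -14, sum = 51
Change 4: A[6] -2 -> 47, delta = 49, sum = 100

Answer: 100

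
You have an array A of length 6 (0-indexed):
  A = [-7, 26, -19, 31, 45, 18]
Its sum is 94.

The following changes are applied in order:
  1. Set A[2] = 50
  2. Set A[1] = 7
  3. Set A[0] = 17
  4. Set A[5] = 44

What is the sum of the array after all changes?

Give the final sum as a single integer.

Answer: 194

Derivation:
Initial sum: 94
Change 1: A[2] -19 -> 50, delta = 69, sum = 163
Change 2: A[1] 26 -> 7, delta = -19, sum = 144
Change 3: A[0] -7 -> 17, delta = 24, sum = 168
Change 4: A[5] 18 -> 44, delta = 26, sum = 194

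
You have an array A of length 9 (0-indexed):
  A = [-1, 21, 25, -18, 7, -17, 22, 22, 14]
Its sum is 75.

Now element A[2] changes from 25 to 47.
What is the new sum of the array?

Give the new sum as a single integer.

Old value at index 2: 25
New value at index 2: 47
Delta = 47 - 25 = 22
New sum = old_sum + delta = 75 + (22) = 97

Answer: 97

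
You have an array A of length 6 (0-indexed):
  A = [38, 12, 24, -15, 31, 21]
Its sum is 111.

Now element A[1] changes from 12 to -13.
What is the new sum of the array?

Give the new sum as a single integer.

Answer: 86

Derivation:
Old value at index 1: 12
New value at index 1: -13
Delta = -13 - 12 = -25
New sum = old_sum + delta = 111 + (-25) = 86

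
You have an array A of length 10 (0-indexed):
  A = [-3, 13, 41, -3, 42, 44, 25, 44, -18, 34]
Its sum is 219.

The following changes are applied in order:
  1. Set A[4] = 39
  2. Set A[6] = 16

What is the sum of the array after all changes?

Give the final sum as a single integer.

Initial sum: 219
Change 1: A[4] 42 -> 39, delta = -3, sum = 216
Change 2: A[6] 25 -> 16, delta = -9, sum = 207

Answer: 207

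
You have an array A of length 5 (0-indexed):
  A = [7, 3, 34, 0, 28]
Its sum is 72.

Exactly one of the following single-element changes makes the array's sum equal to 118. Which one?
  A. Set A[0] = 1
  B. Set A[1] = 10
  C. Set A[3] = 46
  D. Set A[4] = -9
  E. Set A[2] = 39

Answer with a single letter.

Option A: A[0] 7->1, delta=-6, new_sum=72+(-6)=66
Option B: A[1] 3->10, delta=7, new_sum=72+(7)=79
Option C: A[3] 0->46, delta=46, new_sum=72+(46)=118 <-- matches target
Option D: A[4] 28->-9, delta=-37, new_sum=72+(-37)=35
Option E: A[2] 34->39, delta=5, new_sum=72+(5)=77

Answer: C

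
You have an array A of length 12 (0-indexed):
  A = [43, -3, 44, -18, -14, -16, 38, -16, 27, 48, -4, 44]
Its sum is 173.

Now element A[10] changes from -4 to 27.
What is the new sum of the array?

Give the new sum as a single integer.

Answer: 204

Derivation:
Old value at index 10: -4
New value at index 10: 27
Delta = 27 - -4 = 31
New sum = old_sum + delta = 173 + (31) = 204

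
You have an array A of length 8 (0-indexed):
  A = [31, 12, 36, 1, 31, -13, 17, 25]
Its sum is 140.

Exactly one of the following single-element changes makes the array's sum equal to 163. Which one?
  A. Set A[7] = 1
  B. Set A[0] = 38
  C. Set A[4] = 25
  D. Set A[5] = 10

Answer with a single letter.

Option A: A[7] 25->1, delta=-24, new_sum=140+(-24)=116
Option B: A[0] 31->38, delta=7, new_sum=140+(7)=147
Option C: A[4] 31->25, delta=-6, new_sum=140+(-6)=134
Option D: A[5] -13->10, delta=23, new_sum=140+(23)=163 <-- matches target

Answer: D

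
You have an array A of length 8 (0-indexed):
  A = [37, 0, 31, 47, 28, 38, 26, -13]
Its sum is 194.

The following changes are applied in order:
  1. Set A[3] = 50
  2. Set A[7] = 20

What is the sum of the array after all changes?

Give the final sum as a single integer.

Initial sum: 194
Change 1: A[3] 47 -> 50, delta = 3, sum = 197
Change 2: A[7] -13 -> 20, delta = 33, sum = 230

Answer: 230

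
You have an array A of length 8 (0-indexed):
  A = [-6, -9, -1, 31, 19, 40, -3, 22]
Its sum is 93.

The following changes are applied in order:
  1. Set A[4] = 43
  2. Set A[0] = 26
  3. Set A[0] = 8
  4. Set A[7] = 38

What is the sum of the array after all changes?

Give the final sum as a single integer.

Initial sum: 93
Change 1: A[4] 19 -> 43, delta = 24, sum = 117
Change 2: A[0] -6 -> 26, delta = 32, sum = 149
Change 3: A[0] 26 -> 8, delta = -18, sum = 131
Change 4: A[7] 22 -> 38, delta = 16, sum = 147

Answer: 147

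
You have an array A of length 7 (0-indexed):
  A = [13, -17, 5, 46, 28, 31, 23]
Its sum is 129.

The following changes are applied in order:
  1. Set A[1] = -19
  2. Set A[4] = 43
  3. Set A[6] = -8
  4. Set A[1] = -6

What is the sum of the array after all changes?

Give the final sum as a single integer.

Initial sum: 129
Change 1: A[1] -17 -> -19, delta = -2, sum = 127
Change 2: A[4] 28 -> 43, delta = 15, sum = 142
Change 3: A[6] 23 -> -8, delta = -31, sum = 111
Change 4: A[1] -19 -> -6, delta = 13, sum = 124

Answer: 124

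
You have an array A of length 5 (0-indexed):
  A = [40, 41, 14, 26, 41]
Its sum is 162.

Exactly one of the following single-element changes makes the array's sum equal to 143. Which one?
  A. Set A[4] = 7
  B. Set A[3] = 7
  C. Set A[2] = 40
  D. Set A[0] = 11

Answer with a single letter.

Answer: B

Derivation:
Option A: A[4] 41->7, delta=-34, new_sum=162+(-34)=128
Option B: A[3] 26->7, delta=-19, new_sum=162+(-19)=143 <-- matches target
Option C: A[2] 14->40, delta=26, new_sum=162+(26)=188
Option D: A[0] 40->11, delta=-29, new_sum=162+(-29)=133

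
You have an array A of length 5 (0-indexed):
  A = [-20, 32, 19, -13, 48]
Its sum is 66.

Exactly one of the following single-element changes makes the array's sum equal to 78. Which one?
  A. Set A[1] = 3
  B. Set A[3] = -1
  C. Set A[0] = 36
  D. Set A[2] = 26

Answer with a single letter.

Option A: A[1] 32->3, delta=-29, new_sum=66+(-29)=37
Option B: A[3] -13->-1, delta=12, new_sum=66+(12)=78 <-- matches target
Option C: A[0] -20->36, delta=56, new_sum=66+(56)=122
Option D: A[2] 19->26, delta=7, new_sum=66+(7)=73

Answer: B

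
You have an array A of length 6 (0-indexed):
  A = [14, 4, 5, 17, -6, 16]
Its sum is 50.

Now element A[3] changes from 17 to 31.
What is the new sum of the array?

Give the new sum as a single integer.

Answer: 64

Derivation:
Old value at index 3: 17
New value at index 3: 31
Delta = 31 - 17 = 14
New sum = old_sum + delta = 50 + (14) = 64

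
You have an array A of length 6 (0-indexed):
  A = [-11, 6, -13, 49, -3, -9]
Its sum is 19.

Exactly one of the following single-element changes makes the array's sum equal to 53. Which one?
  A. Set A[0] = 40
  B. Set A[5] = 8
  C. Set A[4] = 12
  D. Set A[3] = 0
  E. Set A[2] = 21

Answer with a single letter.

Answer: E

Derivation:
Option A: A[0] -11->40, delta=51, new_sum=19+(51)=70
Option B: A[5] -9->8, delta=17, new_sum=19+(17)=36
Option C: A[4] -3->12, delta=15, new_sum=19+(15)=34
Option D: A[3] 49->0, delta=-49, new_sum=19+(-49)=-30
Option E: A[2] -13->21, delta=34, new_sum=19+(34)=53 <-- matches target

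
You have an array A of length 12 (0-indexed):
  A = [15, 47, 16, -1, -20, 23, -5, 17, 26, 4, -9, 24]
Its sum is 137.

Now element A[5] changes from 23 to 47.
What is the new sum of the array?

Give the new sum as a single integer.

Old value at index 5: 23
New value at index 5: 47
Delta = 47 - 23 = 24
New sum = old_sum + delta = 137 + (24) = 161

Answer: 161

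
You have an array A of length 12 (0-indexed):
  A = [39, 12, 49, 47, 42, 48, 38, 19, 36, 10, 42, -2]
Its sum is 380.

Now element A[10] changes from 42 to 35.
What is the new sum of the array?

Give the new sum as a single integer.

Answer: 373

Derivation:
Old value at index 10: 42
New value at index 10: 35
Delta = 35 - 42 = -7
New sum = old_sum + delta = 380 + (-7) = 373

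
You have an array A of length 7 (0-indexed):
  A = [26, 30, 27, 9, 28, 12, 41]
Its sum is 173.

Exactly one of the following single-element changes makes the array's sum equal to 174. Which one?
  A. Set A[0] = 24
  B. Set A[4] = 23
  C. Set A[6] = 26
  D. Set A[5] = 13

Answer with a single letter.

Option A: A[0] 26->24, delta=-2, new_sum=173+(-2)=171
Option B: A[4] 28->23, delta=-5, new_sum=173+(-5)=168
Option C: A[6] 41->26, delta=-15, new_sum=173+(-15)=158
Option D: A[5] 12->13, delta=1, new_sum=173+(1)=174 <-- matches target

Answer: D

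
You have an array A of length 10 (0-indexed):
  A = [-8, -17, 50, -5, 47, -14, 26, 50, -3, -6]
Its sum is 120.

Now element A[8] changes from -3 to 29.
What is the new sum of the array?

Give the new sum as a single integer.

Old value at index 8: -3
New value at index 8: 29
Delta = 29 - -3 = 32
New sum = old_sum + delta = 120 + (32) = 152

Answer: 152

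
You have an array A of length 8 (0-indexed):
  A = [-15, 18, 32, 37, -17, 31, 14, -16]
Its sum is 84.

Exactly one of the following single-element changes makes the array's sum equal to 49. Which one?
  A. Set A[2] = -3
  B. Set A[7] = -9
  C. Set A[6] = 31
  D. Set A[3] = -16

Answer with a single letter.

Option A: A[2] 32->-3, delta=-35, new_sum=84+(-35)=49 <-- matches target
Option B: A[7] -16->-9, delta=7, new_sum=84+(7)=91
Option C: A[6] 14->31, delta=17, new_sum=84+(17)=101
Option D: A[3] 37->-16, delta=-53, new_sum=84+(-53)=31

Answer: A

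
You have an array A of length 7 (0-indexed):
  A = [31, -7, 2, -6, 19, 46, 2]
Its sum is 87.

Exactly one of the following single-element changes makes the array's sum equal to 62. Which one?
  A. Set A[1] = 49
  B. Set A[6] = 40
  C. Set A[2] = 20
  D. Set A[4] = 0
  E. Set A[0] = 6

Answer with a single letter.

Answer: E

Derivation:
Option A: A[1] -7->49, delta=56, new_sum=87+(56)=143
Option B: A[6] 2->40, delta=38, new_sum=87+(38)=125
Option C: A[2] 2->20, delta=18, new_sum=87+(18)=105
Option D: A[4] 19->0, delta=-19, new_sum=87+(-19)=68
Option E: A[0] 31->6, delta=-25, new_sum=87+(-25)=62 <-- matches target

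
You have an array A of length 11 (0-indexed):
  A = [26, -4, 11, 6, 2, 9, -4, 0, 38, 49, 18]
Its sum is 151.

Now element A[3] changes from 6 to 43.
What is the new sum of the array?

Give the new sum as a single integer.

Old value at index 3: 6
New value at index 3: 43
Delta = 43 - 6 = 37
New sum = old_sum + delta = 151 + (37) = 188

Answer: 188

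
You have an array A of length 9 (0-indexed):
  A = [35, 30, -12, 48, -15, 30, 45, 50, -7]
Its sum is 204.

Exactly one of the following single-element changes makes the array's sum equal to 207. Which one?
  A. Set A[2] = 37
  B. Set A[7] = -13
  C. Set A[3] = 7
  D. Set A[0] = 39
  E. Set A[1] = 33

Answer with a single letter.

Answer: E

Derivation:
Option A: A[2] -12->37, delta=49, new_sum=204+(49)=253
Option B: A[7] 50->-13, delta=-63, new_sum=204+(-63)=141
Option C: A[3] 48->7, delta=-41, new_sum=204+(-41)=163
Option D: A[0] 35->39, delta=4, new_sum=204+(4)=208
Option E: A[1] 30->33, delta=3, new_sum=204+(3)=207 <-- matches target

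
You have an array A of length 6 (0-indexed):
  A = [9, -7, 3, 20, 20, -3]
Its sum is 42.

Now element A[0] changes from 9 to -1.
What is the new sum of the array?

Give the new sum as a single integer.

Answer: 32

Derivation:
Old value at index 0: 9
New value at index 0: -1
Delta = -1 - 9 = -10
New sum = old_sum + delta = 42 + (-10) = 32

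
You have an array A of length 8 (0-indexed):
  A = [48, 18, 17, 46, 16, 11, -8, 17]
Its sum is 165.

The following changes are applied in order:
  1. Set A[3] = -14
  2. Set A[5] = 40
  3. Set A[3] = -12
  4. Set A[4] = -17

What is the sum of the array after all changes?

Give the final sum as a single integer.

Initial sum: 165
Change 1: A[3] 46 -> -14, delta = -60, sum = 105
Change 2: A[5] 11 -> 40, delta = 29, sum = 134
Change 3: A[3] -14 -> -12, delta = 2, sum = 136
Change 4: A[4] 16 -> -17, delta = -33, sum = 103

Answer: 103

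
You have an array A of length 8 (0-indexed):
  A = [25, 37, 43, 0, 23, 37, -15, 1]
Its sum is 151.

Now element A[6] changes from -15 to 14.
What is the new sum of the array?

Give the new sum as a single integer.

Answer: 180

Derivation:
Old value at index 6: -15
New value at index 6: 14
Delta = 14 - -15 = 29
New sum = old_sum + delta = 151 + (29) = 180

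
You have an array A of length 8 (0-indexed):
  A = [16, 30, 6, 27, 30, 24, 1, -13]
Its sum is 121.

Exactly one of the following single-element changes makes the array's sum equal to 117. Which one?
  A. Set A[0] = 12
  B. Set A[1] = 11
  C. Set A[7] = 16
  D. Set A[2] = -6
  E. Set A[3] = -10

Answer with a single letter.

Option A: A[0] 16->12, delta=-4, new_sum=121+(-4)=117 <-- matches target
Option B: A[1] 30->11, delta=-19, new_sum=121+(-19)=102
Option C: A[7] -13->16, delta=29, new_sum=121+(29)=150
Option D: A[2] 6->-6, delta=-12, new_sum=121+(-12)=109
Option E: A[3] 27->-10, delta=-37, new_sum=121+(-37)=84

Answer: A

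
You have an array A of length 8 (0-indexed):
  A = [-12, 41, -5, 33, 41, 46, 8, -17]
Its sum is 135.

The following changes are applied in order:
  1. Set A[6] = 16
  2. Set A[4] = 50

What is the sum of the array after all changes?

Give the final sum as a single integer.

Answer: 152

Derivation:
Initial sum: 135
Change 1: A[6] 8 -> 16, delta = 8, sum = 143
Change 2: A[4] 41 -> 50, delta = 9, sum = 152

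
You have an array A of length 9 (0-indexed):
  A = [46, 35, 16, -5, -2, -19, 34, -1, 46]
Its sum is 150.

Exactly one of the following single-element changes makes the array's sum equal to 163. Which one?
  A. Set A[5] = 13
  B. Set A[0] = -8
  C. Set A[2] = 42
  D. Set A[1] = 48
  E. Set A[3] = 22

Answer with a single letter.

Answer: D

Derivation:
Option A: A[5] -19->13, delta=32, new_sum=150+(32)=182
Option B: A[0] 46->-8, delta=-54, new_sum=150+(-54)=96
Option C: A[2] 16->42, delta=26, new_sum=150+(26)=176
Option D: A[1] 35->48, delta=13, new_sum=150+(13)=163 <-- matches target
Option E: A[3] -5->22, delta=27, new_sum=150+(27)=177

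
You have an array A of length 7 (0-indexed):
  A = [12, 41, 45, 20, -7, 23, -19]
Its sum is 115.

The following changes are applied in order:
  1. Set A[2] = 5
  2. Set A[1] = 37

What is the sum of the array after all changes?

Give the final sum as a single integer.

Initial sum: 115
Change 1: A[2] 45 -> 5, delta = -40, sum = 75
Change 2: A[1] 41 -> 37, delta = -4, sum = 71

Answer: 71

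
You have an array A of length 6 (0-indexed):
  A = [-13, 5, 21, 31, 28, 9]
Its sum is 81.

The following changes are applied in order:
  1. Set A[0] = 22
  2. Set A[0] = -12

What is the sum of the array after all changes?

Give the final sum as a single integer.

Initial sum: 81
Change 1: A[0] -13 -> 22, delta = 35, sum = 116
Change 2: A[0] 22 -> -12, delta = -34, sum = 82

Answer: 82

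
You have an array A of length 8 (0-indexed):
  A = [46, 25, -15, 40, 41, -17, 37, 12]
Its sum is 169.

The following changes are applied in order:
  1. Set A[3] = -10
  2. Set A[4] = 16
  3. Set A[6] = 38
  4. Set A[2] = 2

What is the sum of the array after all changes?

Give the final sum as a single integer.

Initial sum: 169
Change 1: A[3] 40 -> -10, delta = -50, sum = 119
Change 2: A[4] 41 -> 16, delta = -25, sum = 94
Change 3: A[6] 37 -> 38, delta = 1, sum = 95
Change 4: A[2] -15 -> 2, delta = 17, sum = 112

Answer: 112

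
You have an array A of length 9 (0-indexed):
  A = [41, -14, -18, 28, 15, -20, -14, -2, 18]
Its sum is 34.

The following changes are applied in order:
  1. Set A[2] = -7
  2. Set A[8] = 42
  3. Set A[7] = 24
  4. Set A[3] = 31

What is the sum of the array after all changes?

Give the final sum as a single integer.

Initial sum: 34
Change 1: A[2] -18 -> -7, delta = 11, sum = 45
Change 2: A[8] 18 -> 42, delta = 24, sum = 69
Change 3: A[7] -2 -> 24, delta = 26, sum = 95
Change 4: A[3] 28 -> 31, delta = 3, sum = 98

Answer: 98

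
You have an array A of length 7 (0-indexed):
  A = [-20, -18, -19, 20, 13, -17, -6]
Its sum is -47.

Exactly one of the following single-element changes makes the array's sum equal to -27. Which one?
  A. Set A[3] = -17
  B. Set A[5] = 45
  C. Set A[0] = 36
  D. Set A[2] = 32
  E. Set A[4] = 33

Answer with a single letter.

Answer: E

Derivation:
Option A: A[3] 20->-17, delta=-37, new_sum=-47+(-37)=-84
Option B: A[5] -17->45, delta=62, new_sum=-47+(62)=15
Option C: A[0] -20->36, delta=56, new_sum=-47+(56)=9
Option D: A[2] -19->32, delta=51, new_sum=-47+(51)=4
Option E: A[4] 13->33, delta=20, new_sum=-47+(20)=-27 <-- matches target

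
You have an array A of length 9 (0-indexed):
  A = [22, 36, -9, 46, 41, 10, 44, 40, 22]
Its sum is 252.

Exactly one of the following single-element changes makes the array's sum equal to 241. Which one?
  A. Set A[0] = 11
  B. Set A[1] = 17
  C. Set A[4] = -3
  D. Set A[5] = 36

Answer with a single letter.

Answer: A

Derivation:
Option A: A[0] 22->11, delta=-11, new_sum=252+(-11)=241 <-- matches target
Option B: A[1] 36->17, delta=-19, new_sum=252+(-19)=233
Option C: A[4] 41->-3, delta=-44, new_sum=252+(-44)=208
Option D: A[5] 10->36, delta=26, new_sum=252+(26)=278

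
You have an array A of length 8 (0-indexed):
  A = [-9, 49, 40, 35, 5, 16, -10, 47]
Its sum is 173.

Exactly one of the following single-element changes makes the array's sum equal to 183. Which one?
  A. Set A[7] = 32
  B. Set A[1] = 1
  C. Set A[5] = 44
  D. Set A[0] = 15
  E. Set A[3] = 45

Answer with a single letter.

Answer: E

Derivation:
Option A: A[7] 47->32, delta=-15, new_sum=173+(-15)=158
Option B: A[1] 49->1, delta=-48, new_sum=173+(-48)=125
Option C: A[5] 16->44, delta=28, new_sum=173+(28)=201
Option D: A[0] -9->15, delta=24, new_sum=173+(24)=197
Option E: A[3] 35->45, delta=10, new_sum=173+(10)=183 <-- matches target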